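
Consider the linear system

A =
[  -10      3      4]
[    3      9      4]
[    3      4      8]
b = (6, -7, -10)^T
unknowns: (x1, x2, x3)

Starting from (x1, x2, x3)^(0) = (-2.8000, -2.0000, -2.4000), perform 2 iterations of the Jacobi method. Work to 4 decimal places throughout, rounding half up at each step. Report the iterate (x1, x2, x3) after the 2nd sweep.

Iteration 1:
  x1 = (6 - (3)·-2.0000 - (4)·-2.4000) / (-10) = -2.1600
  x2 = (-7 - (3)·-2.8000 - (4)·-2.4000) / (9) = 1.2222
  x3 = (-10 - (3)·-2.8000 - (4)·-2.0000) / (8) = 0.8000
Iteration 2:
  x1 = (6 - (3)·1.2222 - (4)·0.8000) / (-10) = 0.0867
  x2 = (-7 - (3)·-2.1600 - (4)·0.8000) / (9) = -0.4133
  x3 = (-10 - (3)·-2.1600 - (4)·1.2222) / (8) = -1.0511

(0.0867, -0.4133, -1.0511)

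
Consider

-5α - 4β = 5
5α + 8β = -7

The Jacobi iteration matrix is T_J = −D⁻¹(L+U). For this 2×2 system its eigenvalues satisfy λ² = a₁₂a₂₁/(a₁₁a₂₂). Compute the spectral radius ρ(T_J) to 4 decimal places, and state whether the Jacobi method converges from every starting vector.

0.7071

a₁₂a₂₁/(a₁₁a₂₂) = (-4)·(5) / ((-5)·(8)) = 0.500000
ρ = √|0.500000| = √0.500000 = 0.7071
ρ < 1, so Jacobi converges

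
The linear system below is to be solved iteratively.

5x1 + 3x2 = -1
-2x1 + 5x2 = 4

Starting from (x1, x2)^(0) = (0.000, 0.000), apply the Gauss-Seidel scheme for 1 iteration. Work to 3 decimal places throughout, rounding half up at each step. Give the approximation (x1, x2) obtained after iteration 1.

Iteration 1:
  x1 = (-1 - (3)·0.000) / (5) = -0.200
  x2 = (4 - (-2)·-0.200) / (5) = 0.720

(-0.200, 0.720)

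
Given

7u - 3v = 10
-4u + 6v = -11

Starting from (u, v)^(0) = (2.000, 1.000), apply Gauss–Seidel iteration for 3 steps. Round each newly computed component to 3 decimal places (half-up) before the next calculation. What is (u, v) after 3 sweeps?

Iteration 1:
  u = (10 - (-3)·1.000) / (7) = 1.857
  v = (-11 - (-4)·1.857) / (6) = -0.595
Iteration 2:
  u = (10 - (-3)·-0.595) / (7) = 1.174
  v = (-11 - (-4)·1.174) / (6) = -1.051
Iteration 3:
  u = (10 - (-3)·-1.051) / (7) = 0.978
  v = (-11 - (-4)·0.978) / (6) = -1.181

(0.978, -1.181)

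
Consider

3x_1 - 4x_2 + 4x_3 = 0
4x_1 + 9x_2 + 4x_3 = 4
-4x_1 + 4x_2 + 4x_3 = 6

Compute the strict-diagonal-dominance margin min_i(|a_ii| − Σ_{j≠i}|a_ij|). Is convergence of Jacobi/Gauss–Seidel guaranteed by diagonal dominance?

-5

row 1: |3| − (4+4) = -5
row 2: |9| − (4+4) = 1
row 3: |4| − (4+4) = -4
minimum over rows = -5 → not strictly diagonally dominant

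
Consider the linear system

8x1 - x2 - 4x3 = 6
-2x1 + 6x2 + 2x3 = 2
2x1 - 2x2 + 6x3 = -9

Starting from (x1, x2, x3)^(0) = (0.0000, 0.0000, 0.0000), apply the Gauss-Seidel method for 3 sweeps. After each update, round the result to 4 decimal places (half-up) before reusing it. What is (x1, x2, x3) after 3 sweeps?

(0.2453, 0.8238, -1.3072)

Iteration 1:
  x1 = (6 - (-1)·0.0000 - (-4)·0.0000) / (8) = 0.7500
  x2 = (2 - (-2)·0.7500 - (2)·0.0000) / (6) = 0.5833
  x3 = (-9 - (2)·0.7500 - (-2)·0.5833) / (6) = -1.5556
Iteration 2:
  x1 = (6 - (-1)·0.5833 - (-4)·-1.5556) / (8) = 0.0451
  x2 = (2 - (-2)·0.0451 - (2)·-1.5556) / (6) = 0.8669
  x3 = (-9 - (2)·0.0451 - (-2)·0.8669) / (6) = -1.2261
Iteration 3:
  x1 = (6 - (-1)·0.8669 - (-4)·-1.2261) / (8) = 0.2453
  x2 = (2 - (-2)·0.2453 - (2)·-1.2261) / (6) = 0.8238
  x3 = (-9 - (2)·0.2453 - (-2)·0.8238) / (6) = -1.3072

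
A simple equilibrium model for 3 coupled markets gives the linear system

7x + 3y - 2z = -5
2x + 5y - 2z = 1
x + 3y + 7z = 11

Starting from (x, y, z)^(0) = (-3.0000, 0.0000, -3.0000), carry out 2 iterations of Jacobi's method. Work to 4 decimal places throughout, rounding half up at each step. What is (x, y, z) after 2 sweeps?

Iteration 1:
  x = (-5 - (3)·0.0000 - (-2)·-3.0000) / (7) = -1.5714
  y = (1 - (2)·-3.0000 - (-2)·-3.0000) / (5) = 0.2000
  z = (11 - (1)·-3.0000 - (3)·0.0000) / (7) = 2.0000
Iteration 2:
  x = (-5 - (3)·0.2000 - (-2)·2.0000) / (7) = -0.2286
  y = (1 - (2)·-1.5714 - (-2)·2.0000) / (5) = 1.6286
  z = (11 - (1)·-1.5714 - (3)·0.2000) / (7) = 1.7102

(-0.2286, 1.6286, 1.7102)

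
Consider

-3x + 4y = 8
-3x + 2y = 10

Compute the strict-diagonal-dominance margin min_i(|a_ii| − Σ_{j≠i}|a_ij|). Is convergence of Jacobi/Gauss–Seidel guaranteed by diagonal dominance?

row 1: |-3| − (4) = -1
row 2: |2| − (3) = -1
minimum over rows = -1 → not strictly diagonally dominant

-1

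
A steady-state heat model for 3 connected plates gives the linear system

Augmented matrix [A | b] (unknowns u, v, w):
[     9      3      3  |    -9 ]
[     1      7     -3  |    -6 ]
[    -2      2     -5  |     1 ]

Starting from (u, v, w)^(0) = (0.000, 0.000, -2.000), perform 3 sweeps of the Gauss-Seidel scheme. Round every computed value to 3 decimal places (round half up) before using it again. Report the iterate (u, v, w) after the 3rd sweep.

Iteration 1:
  u = (-9 - (3)·0.000 - (3)·-2.000) / (9) = -0.333
  v = (-6 - (1)·-0.333 - (-3)·-2.000) / (7) = -1.667
  w = (1 - (-2)·-0.333 - (2)·-1.667) / (-5) = -0.734
Iteration 2:
  u = (-9 - (3)·-1.667 - (3)·-0.734) / (9) = -0.200
  v = (-6 - (1)·-0.200 - (-3)·-0.734) / (7) = -1.143
  w = (1 - (-2)·-0.200 - (2)·-1.143) / (-5) = -0.577
Iteration 3:
  u = (-9 - (3)·-1.143 - (3)·-0.577) / (9) = -0.427
  v = (-6 - (1)·-0.427 - (-3)·-0.577) / (7) = -1.043
  w = (1 - (-2)·-0.427 - (2)·-1.043) / (-5) = -0.446

(-0.427, -1.043, -0.446)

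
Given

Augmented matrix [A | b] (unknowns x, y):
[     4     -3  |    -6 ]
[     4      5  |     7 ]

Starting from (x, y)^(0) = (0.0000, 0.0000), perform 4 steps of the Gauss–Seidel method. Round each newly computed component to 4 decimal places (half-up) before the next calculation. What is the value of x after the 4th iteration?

-0.0180

Iteration 1:
  x = (-6 - (-3)·0.0000) / (4) = -1.5000
  y = (7 - (4)·-1.5000) / (5) = 2.6000
Iteration 2:
  x = (-6 - (-3)·2.6000) / (4) = 0.4500
  y = (7 - (4)·0.4500) / (5) = 1.0400
Iteration 3:
  x = (-6 - (-3)·1.0400) / (4) = -0.7200
  y = (7 - (4)·-0.7200) / (5) = 1.9760
Iteration 4:
  x = (-6 - (-3)·1.9760) / (4) = -0.0180
  y = (7 - (4)·-0.0180) / (5) = 1.4144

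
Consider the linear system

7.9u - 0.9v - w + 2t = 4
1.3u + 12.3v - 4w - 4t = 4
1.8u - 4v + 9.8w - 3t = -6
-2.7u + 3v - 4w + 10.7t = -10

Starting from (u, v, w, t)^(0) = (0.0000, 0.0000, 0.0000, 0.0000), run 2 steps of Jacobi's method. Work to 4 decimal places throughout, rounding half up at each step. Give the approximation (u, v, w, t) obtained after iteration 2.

(0.7025, -0.2313, -0.8586, -1.1269)

Iteration 1:
  u = (4 - (-0.9)·0.0000 - (-1)·0.0000 - (2)·0.0000) / (7.9) = 0.5063
  v = (4 - (1.3)·0.0000 - (-4)·0.0000 - (-4)·0.0000) / (12.3) = 0.3252
  w = (-6 - (1.8)·0.0000 - (-4)·0.0000 - (-3)·0.0000) / (9.8) = -0.6122
  t = (-10 - (-2.7)·0.0000 - (3)·0.0000 - (-4)·0.0000) / (10.7) = -0.9346
Iteration 2:
  u = (4 - (-0.9)·0.3252 - (-1)·-0.6122 - (2)·-0.9346) / (7.9) = 0.7025
  v = (4 - (1.3)·0.5063 - (-4)·-0.6122 - (-4)·-0.9346) / (12.3) = -0.2313
  w = (-6 - (1.8)·0.5063 - (-4)·0.3252 - (-3)·-0.9346) / (9.8) = -0.8586
  t = (-10 - (-2.7)·0.5063 - (3)·0.3252 - (-4)·-0.6122) / (10.7) = -1.1269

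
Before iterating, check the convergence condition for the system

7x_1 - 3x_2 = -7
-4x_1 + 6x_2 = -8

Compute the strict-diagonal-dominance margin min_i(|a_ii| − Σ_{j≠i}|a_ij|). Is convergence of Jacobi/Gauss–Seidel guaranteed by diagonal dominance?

row 1: |7| − (3) = 4
row 2: |6| − (4) = 2
minimum over rows = 2 → strictly diagonally dominant (convergence guaranteed)

2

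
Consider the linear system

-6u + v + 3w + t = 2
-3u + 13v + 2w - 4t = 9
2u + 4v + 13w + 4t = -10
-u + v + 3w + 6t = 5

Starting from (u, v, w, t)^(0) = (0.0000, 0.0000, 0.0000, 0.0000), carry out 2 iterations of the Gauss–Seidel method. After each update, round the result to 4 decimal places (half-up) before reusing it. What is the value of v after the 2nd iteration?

Iteration 1:
  u = (2 - (1)·0.0000 - (3)·0.0000 - (1)·0.0000) / (-6) = -0.3333
  v = (9 - (-3)·-0.3333 - (2)·0.0000 - (-4)·0.0000) / (13) = 0.6154
  w = (-10 - (2)·-0.3333 - (4)·0.6154 - (4)·0.0000) / (13) = -0.9073
  t = (5 - (-1)·-0.3333 - (1)·0.6154 - (3)·-0.9073) / (6) = 1.1289
Iteration 2:
  u = (2 - (1)·0.6154 - (3)·-0.9073 - (1)·1.1289) / (-6) = -0.4963
  v = (9 - (-3)·-0.4963 - (2)·-0.9073 - (-4)·1.1289) / (13) = 1.0647
  w = (-10 - (2)·-0.4963 - (4)·1.0647 - (4)·1.1289) / (13) = -1.3678
  t = (5 - (-1)·-0.4963 - (1)·1.0647 - (3)·-1.3678) / (6) = 1.2571

1.0647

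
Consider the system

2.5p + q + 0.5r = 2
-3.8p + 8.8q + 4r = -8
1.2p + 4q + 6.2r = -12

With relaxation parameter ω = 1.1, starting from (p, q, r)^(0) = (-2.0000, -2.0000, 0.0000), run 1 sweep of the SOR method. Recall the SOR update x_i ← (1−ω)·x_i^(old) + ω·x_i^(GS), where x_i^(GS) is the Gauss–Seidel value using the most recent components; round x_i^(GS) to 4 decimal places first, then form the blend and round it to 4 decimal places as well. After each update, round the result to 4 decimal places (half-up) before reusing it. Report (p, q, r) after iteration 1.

(1.9600, 0.1310, -2.6393)

Iteration 1:
  p: GS value = (2 - (1)·-2.0000 - (0.5)·0.0000) / (2.5) = 1.6000;  p ← (1−ω)·-2.0000 + ω·1.6000 = 1.9600
  q: GS value = (-8 - (-3.8)·1.9600 - (4)·0.0000) / (8.8) = -0.0627;  q ← (1−ω)·-2.0000 + ω·-0.0627 = 0.1310
  r: GS value = (-12 - (1.2)·1.9600 - (4)·0.1310) / (6.2) = -2.3994;  r ← (1−ω)·0.0000 + ω·-2.3994 = -2.6393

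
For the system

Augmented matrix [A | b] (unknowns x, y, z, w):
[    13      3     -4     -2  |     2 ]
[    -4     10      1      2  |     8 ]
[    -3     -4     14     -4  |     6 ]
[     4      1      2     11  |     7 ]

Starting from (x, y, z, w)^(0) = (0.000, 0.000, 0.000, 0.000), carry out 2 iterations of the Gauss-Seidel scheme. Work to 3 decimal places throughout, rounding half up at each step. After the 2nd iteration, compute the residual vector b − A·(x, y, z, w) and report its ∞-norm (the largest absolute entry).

Iteration 1:
  x = (2 - (3)·0.000 - (-4)·0.000 - (-2)·0.000) / (13) = 0.154
  y = (8 - (-4)·0.154 - (1)·0.000 - (2)·0.000) / (10) = 0.862
  z = (6 - (-3)·0.154 - (-4)·0.862 - (-4)·0.000) / (14) = 0.708
  w = (7 - (4)·0.154 - (1)·0.862 - (2)·0.708) / (11) = 0.373
Iteration 2:
  x = (2 - (3)·0.862 - (-4)·0.708 - (-2)·0.373) / (13) = 0.230
  y = (8 - (-4)·0.230 - (1)·0.708 - (2)·0.373) / (10) = 0.747
  z = (6 - (-3)·0.230 - (-4)·0.747 - (-4)·0.373) / (14) = 0.798
  w = (7 - (4)·0.230 - (1)·0.747 - (2)·0.798) / (11) = 0.340
Residual b − A·x = (0.641, -0.028, -0.134, -0.003); ∞-norm = 0.641

0.641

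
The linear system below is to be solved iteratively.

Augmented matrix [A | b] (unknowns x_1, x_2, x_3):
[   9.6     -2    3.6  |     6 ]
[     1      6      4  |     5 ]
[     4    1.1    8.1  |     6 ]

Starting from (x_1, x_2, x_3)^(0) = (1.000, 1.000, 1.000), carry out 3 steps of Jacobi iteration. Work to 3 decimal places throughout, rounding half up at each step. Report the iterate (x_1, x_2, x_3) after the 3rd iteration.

Iteration 1:
  x_1 = (6 - (-2)·1.000 - (3.6)·1.000) / (9.6) = 0.458
  x_2 = (5 - (1)·1.000 - (4)·1.000) / (6) = 0.000
  x_3 = (6 - (4)·1.000 - (1.1)·1.000) / (8.1) = 0.111
Iteration 2:
  x_1 = (6 - (-2)·0.000 - (3.6)·0.111) / (9.6) = 0.583
  x_2 = (5 - (1)·0.458 - (4)·0.111) / (6) = 0.683
  x_3 = (6 - (4)·0.458 - (1.1)·0.000) / (8.1) = 0.515
Iteration 3:
  x_1 = (6 - (-2)·0.683 - (3.6)·0.515) / (9.6) = 0.574
  x_2 = (5 - (1)·0.583 - (4)·0.515) / (6) = 0.393
  x_3 = (6 - (4)·0.583 - (1.1)·0.683) / (8.1) = 0.360

(0.574, 0.393, 0.360)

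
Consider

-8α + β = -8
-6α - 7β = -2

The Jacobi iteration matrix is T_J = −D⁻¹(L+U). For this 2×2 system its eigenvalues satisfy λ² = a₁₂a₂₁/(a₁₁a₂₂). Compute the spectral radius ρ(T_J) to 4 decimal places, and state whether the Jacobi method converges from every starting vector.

a₁₂a₂₁/(a₁₁a₂₂) = (1)·(-6) / ((-8)·(-7)) = -0.107143
ρ = √|-0.107143| = √0.107143 = 0.3273
ρ < 1, so Jacobi converges

0.3273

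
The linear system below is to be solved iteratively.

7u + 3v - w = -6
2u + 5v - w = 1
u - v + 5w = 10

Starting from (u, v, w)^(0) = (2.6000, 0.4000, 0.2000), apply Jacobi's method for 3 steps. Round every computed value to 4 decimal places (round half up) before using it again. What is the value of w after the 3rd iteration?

Iteration 1:
  u = (-6 - (3)·0.4000 - (-1)·0.2000) / (7) = -1.0000
  v = (1 - (2)·2.6000 - (-1)·0.2000) / (5) = -0.8000
  w = (10 - (1)·2.6000 - (-1)·0.4000) / (5) = 1.5600
Iteration 2:
  u = (-6 - (3)·-0.8000 - (-1)·1.5600) / (7) = -0.2914
  v = (1 - (2)·-1.0000 - (-1)·1.5600) / (5) = 0.9120
  w = (10 - (1)·-1.0000 - (-1)·-0.8000) / (5) = 2.0400
Iteration 3:
  u = (-6 - (3)·0.9120 - (-1)·2.0400) / (7) = -0.9566
  v = (1 - (2)·-0.2914 - (-1)·2.0400) / (5) = 0.7246
  w = (10 - (1)·-0.2914 - (-1)·0.9120) / (5) = 2.2407

2.2407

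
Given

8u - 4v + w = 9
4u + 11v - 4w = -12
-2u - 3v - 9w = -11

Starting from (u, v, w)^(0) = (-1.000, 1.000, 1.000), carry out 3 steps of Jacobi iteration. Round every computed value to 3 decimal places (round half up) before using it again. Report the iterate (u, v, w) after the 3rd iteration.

Iteration 1:
  u = (9 - (-4)·1.000 - (1)·1.000) / (8) = 1.500
  v = (-12 - (4)·-1.000 - (-4)·1.000) / (11) = -0.364
  w = (-11 - (-2)·-1.000 - (-3)·1.000) / (-9) = 1.111
Iteration 2:
  u = (9 - (-4)·-0.364 - (1)·1.111) / (8) = 0.804
  v = (-12 - (4)·1.500 - (-4)·1.111) / (11) = -1.232
  w = (-11 - (-2)·1.500 - (-3)·-0.364) / (-9) = 1.010
Iteration 3:
  u = (9 - (-4)·-1.232 - (1)·1.010) / (8) = 0.383
  v = (-12 - (4)·0.804 - (-4)·1.010) / (11) = -1.016
  w = (-11 - (-2)·0.804 - (-3)·-1.232) / (-9) = 1.454

(0.383, -1.016, 1.454)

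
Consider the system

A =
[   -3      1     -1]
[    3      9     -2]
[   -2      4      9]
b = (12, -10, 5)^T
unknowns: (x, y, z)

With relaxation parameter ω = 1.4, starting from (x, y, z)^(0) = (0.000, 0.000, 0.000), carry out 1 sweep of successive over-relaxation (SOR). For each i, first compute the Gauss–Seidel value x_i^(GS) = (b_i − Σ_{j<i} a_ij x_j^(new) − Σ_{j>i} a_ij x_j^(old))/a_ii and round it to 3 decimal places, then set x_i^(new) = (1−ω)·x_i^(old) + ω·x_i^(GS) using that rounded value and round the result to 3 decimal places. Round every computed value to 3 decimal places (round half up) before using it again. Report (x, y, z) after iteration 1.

(-5.600, 1.058, -1.623)

Iteration 1:
  x: GS value = (12 - (1)·0.000 - (-1)·0.000) / (-3) = -4.000;  x ← (1−ω)·0.000 + ω·-4.000 = -5.600
  y: GS value = (-10 - (3)·-5.600 - (-2)·0.000) / (9) = 0.756;  y ← (1−ω)·0.000 + ω·0.756 = 1.058
  z: GS value = (5 - (-2)·-5.600 - (4)·1.058) / (9) = -1.159;  z ← (1−ω)·0.000 + ω·-1.159 = -1.623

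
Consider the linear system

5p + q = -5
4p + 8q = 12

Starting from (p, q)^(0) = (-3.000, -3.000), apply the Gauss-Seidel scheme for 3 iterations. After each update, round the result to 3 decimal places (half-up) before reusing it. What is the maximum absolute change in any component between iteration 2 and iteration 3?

0.094

Iteration 1:
  p = (-5 - (1)·-3.000) / (5) = -0.400
  q = (12 - (4)·-0.400) / (8) = 1.700
Iteration 2:
  p = (-5 - (1)·1.700) / (5) = -1.340
  q = (12 - (4)·-1.340) / (8) = 2.170
Iteration 3:
  p = (-5 - (1)·2.170) / (5) = -1.434
  q = (12 - (4)·-1.434) / (8) = 2.217
Change: (-0.094, 0.047) → max |·| = 0.094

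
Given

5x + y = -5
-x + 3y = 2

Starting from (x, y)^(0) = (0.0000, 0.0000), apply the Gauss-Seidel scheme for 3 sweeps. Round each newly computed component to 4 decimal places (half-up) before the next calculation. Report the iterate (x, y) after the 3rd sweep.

Iteration 1:
  x = (-5 - (1)·0.0000) / (5) = -1.0000
  y = (2 - (-1)·-1.0000) / (3) = 0.3333
Iteration 2:
  x = (-5 - (1)·0.3333) / (5) = -1.0667
  y = (2 - (-1)·-1.0667) / (3) = 0.3111
Iteration 3:
  x = (-5 - (1)·0.3111) / (5) = -1.0622
  y = (2 - (-1)·-1.0622) / (3) = 0.3126

(-1.0622, 0.3126)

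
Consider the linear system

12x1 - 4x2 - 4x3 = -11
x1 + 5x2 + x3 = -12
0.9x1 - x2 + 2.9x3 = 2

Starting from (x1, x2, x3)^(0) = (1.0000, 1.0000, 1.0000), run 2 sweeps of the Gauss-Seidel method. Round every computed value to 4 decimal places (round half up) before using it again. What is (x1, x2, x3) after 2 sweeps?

(-1.8040, -2.0168, 0.5541)

Iteration 1:
  x1 = (-11 - (-4)·1.0000 - (-4)·1.0000) / (12) = -0.2500
  x2 = (-12 - (1)·-0.2500 - (1)·1.0000) / (5) = -2.5500
  x3 = (2 - (0.9)·-0.2500 - (-1)·-2.5500) / (2.9) = -0.1121
Iteration 2:
  x1 = (-11 - (-4)·-2.5500 - (-4)·-0.1121) / (12) = -1.8040
  x2 = (-12 - (1)·-1.8040 - (1)·-0.1121) / (5) = -2.0168
  x3 = (2 - (0.9)·-1.8040 - (-1)·-2.0168) / (2.9) = 0.5541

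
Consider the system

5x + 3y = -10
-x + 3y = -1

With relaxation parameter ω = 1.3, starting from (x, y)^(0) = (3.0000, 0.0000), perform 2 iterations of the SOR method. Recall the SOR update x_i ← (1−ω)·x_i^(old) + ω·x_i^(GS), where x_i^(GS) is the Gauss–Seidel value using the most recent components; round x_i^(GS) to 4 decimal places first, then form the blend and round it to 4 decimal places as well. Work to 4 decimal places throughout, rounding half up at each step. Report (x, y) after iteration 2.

(-0.0290, 0.1391)

Iteration 1:
  x: GS value = (-10 - (3)·0.0000) / (5) = -2.0000;  x ← (1−ω)·3.0000 + ω·-2.0000 = -3.5000
  y: GS value = (-1 - (-1)·-3.5000) / (3) = -1.5000;  y ← (1−ω)·0.0000 + ω·-1.5000 = -1.9500
Iteration 2:
  x: GS value = (-10 - (3)·-1.9500) / (5) = -0.8300;  x ← (1−ω)·-3.5000 + ω·-0.8300 = -0.0290
  y: GS value = (-1 - (-1)·-0.0290) / (3) = -0.3430;  y ← (1−ω)·-1.9500 + ω·-0.3430 = 0.1391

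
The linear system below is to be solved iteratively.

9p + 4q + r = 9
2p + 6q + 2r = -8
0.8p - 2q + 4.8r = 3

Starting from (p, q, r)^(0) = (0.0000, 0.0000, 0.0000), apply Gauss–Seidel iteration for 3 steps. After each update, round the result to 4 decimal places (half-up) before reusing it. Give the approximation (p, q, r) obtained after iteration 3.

(1.8680, -1.8101, -0.4405)

Iteration 1:
  p = (9 - (4)·0.0000 - (1)·0.0000) / (9) = 1.0000
  q = (-8 - (2)·1.0000 - (2)·0.0000) / (6) = -1.6667
  r = (3 - (0.8)·1.0000 - (-2)·-1.6667) / (4.8) = -0.2361
Iteration 2:
  p = (9 - (4)·-1.6667 - (1)·-0.2361) / (9) = 1.7670
  q = (-8 - (2)·1.7670 - (2)·-0.2361) / (6) = -1.8436
  r = (3 - (0.8)·1.7670 - (-2)·-1.8436) / (4.8) = -0.4377
Iteration 3:
  p = (9 - (4)·-1.8436 - (1)·-0.4377) / (9) = 1.8680
  q = (-8 - (2)·1.8680 - (2)·-0.4377) / (6) = -1.8101
  r = (3 - (0.8)·1.8680 - (-2)·-1.8101) / (4.8) = -0.4405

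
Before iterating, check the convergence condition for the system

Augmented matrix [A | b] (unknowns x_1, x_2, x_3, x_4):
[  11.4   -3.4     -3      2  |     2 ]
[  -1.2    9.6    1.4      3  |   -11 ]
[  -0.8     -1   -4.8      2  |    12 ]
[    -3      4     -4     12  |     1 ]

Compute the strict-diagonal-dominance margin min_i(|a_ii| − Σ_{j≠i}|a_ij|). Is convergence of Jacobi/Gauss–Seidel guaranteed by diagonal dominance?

1

row 1: |11.4| − (3.4+3+2) = 3
row 2: |9.6| − (1.2+1.4+3) = 4
row 3: |-4.8| − (0.8+1+2) = 1
row 4: |12| − (3+4+4) = 1
minimum over rows = 1 → strictly diagonally dominant (convergence guaranteed)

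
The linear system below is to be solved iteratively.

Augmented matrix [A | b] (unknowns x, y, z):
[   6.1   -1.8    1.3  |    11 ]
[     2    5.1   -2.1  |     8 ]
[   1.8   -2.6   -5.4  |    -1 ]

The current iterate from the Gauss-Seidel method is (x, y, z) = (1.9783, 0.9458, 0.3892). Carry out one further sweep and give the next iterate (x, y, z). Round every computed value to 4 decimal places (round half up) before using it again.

(1.9994, 0.9448, 0.3967)

One sweep:
  x = (11 - (-1.8)·0.9458 - (1.3)·0.3892) / (6.1) = 1.9994
  y = (8 - (2)·1.9994 - (-2.1)·0.3892) / (5.1) = 0.9448
  z = (-1 - (1.8)·1.9994 - (-2.6)·0.9448) / (-5.4) = 0.3967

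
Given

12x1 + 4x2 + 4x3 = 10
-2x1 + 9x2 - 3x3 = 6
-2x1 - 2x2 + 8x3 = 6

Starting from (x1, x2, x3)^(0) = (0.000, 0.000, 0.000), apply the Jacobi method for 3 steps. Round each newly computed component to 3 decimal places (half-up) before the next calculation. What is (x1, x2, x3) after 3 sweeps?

(0.091, 1.122, 1.116)

Iteration 1:
  x1 = (10 - (4)·0.000 - (4)·0.000) / (12) = 0.833
  x2 = (6 - (-2)·0.000 - (-3)·0.000) / (9) = 0.667
  x3 = (6 - (-2)·0.000 - (-2)·0.000) / (8) = 0.750
Iteration 2:
  x1 = (10 - (4)·0.667 - (4)·0.750) / (12) = 0.361
  x2 = (6 - (-2)·0.833 - (-3)·0.750) / (9) = 1.102
  x3 = (6 - (-2)·0.833 - (-2)·0.667) / (8) = 1.125
Iteration 3:
  x1 = (10 - (4)·1.102 - (4)·1.125) / (12) = 0.091
  x2 = (6 - (-2)·0.361 - (-3)·1.125) / (9) = 1.122
  x3 = (6 - (-2)·0.361 - (-2)·1.102) / (8) = 1.116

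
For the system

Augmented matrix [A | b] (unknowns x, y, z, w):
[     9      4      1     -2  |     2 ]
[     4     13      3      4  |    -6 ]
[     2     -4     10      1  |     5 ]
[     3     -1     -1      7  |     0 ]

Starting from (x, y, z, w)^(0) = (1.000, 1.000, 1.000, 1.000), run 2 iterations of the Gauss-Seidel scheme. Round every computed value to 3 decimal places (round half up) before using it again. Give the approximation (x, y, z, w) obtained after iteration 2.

(0.629, -0.637, 0.128, -0.342)

Iteration 1:
  x = (2 - (4)·1.000 - (1)·1.000 - (-2)·1.000) / (9) = -0.111
  y = (-6 - (4)·-0.111 - (3)·1.000 - (4)·1.000) / (13) = -0.966
  z = (5 - (2)·-0.111 - (-4)·-0.966 - (1)·1.000) / (10) = 0.036
  w = (0 - (3)·-0.111 - (-1)·-0.966 - (-1)·0.036) / (7) = -0.085
Iteration 2:
  x = (2 - (4)·-0.966 - (1)·0.036 - (-2)·-0.085) / (9) = 0.629
  y = (-6 - (4)·0.629 - (3)·0.036 - (4)·-0.085) / (13) = -0.637
  z = (5 - (2)·0.629 - (-4)·-0.637 - (1)·-0.085) / (10) = 0.128
  w = (0 - (3)·0.629 - (-1)·-0.637 - (-1)·0.128) / (7) = -0.342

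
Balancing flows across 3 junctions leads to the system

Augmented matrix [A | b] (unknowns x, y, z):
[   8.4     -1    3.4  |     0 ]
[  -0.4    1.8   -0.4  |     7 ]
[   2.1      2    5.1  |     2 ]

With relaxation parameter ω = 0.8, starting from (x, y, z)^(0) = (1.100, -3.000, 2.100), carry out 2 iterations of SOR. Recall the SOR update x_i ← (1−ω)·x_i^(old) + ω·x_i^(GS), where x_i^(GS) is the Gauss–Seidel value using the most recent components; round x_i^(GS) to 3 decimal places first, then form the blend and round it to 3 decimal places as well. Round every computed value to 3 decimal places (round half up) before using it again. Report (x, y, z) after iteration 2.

Iteration 1:
  x: GS value = (0 - (-1)·-3.000 - (3.4)·2.100) / (8.4) = -1.207;  x ← (1−ω)·1.100 + ω·-1.207 = -0.746
  y: GS value = (7 - (-0.4)·-0.746 - (-0.4)·2.100) / (1.8) = 4.190;  y ← (1−ω)·-3.000 + ω·4.190 = 2.752
  z: GS value = (2 - (2.1)·-0.746 - (2)·2.752) / (5.1) = -0.380;  z ← (1−ω)·2.100 + ω·-0.380 = 0.116
Iteration 2:
  x: GS value = (0 - (-1)·2.752 - (3.4)·0.116) / (8.4) = 0.281;  x ← (1−ω)·-0.746 + ω·0.281 = 0.076
  y: GS value = (7 - (-0.4)·0.076 - (-0.4)·0.116) / (1.8) = 3.932;  y ← (1−ω)·2.752 + ω·3.932 = 3.696
  z: GS value = (2 - (2.1)·0.076 - (2)·3.696) / (5.1) = -1.089;  z ← (1−ω)·0.116 + ω·-1.089 = -0.848

(0.076, 3.696, -0.848)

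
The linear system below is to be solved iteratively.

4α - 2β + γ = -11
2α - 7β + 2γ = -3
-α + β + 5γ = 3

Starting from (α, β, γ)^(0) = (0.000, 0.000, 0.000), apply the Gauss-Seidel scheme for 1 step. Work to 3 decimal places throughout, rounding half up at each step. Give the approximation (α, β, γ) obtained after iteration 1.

(-2.750, -0.357, 0.121)

Iteration 1:
  α = (-11 - (-2)·0.000 - (1)·0.000) / (4) = -2.750
  β = (-3 - (2)·-2.750 - (2)·0.000) / (-7) = -0.357
  γ = (3 - (-1)·-2.750 - (1)·-0.357) / (5) = 0.121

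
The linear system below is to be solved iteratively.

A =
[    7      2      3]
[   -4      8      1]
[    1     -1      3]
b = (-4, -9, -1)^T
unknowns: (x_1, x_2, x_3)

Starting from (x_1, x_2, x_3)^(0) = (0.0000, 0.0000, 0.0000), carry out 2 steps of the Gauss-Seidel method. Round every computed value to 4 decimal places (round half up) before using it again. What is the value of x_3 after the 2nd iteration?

-0.6985

Iteration 1:
  x_1 = (-4 - (2)·0.0000 - (3)·0.0000) / (7) = -0.5714
  x_2 = (-9 - (-4)·-0.5714 - (1)·0.0000) / (8) = -1.4107
  x_3 = (-1 - (1)·-0.5714 - (-1)·-1.4107) / (3) = -0.6131
Iteration 2:
  x_1 = (-4 - (2)·-1.4107 - (3)·-0.6131) / (7) = 0.0944
  x_2 = (-9 - (-4)·0.0944 - (1)·-0.6131) / (8) = -1.0012
  x_3 = (-1 - (1)·0.0944 - (-1)·-1.0012) / (3) = -0.6985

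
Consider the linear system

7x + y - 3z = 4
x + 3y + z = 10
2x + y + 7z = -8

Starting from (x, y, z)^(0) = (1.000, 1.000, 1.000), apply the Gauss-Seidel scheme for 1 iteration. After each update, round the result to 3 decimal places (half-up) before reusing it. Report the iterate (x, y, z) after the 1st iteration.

(0.857, 2.714, -1.775)

Iteration 1:
  x = (4 - (1)·1.000 - (-3)·1.000) / (7) = 0.857
  y = (10 - (1)·0.857 - (1)·1.000) / (3) = 2.714
  z = (-8 - (2)·0.857 - (1)·2.714) / (7) = -1.775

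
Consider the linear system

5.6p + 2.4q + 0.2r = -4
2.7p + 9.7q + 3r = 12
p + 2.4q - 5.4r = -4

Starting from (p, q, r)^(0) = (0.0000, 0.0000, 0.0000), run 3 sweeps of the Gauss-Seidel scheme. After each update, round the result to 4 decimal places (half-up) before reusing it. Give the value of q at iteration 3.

Iteration 1:
  p = (-4 - (2.4)·0.0000 - (0.2)·0.0000) / (5.6) = -0.7143
  q = (12 - (2.7)·-0.7143 - (3)·0.0000) / (9.7) = 1.4359
  r = (-4 - (1)·-0.7143 - (2.4)·1.4359) / (-5.4) = 1.2466
Iteration 2:
  p = (-4 - (2.4)·1.4359 - (0.2)·1.2466) / (5.6) = -1.3742
  q = (12 - (2.7)·-1.3742 - (3)·1.2466) / (9.7) = 1.2341
  r = (-4 - (1)·-1.3742 - (2.4)·1.2341) / (-5.4) = 1.0347
Iteration 3:
  p = (-4 - (2.4)·1.2341 - (0.2)·1.0347) / (5.6) = -1.2801
  q = (12 - (2.7)·-1.2801 - (3)·1.0347) / (9.7) = 1.2734
  r = (-4 - (1)·-1.2801 - (2.4)·1.2734) / (-5.4) = 1.0696

1.2734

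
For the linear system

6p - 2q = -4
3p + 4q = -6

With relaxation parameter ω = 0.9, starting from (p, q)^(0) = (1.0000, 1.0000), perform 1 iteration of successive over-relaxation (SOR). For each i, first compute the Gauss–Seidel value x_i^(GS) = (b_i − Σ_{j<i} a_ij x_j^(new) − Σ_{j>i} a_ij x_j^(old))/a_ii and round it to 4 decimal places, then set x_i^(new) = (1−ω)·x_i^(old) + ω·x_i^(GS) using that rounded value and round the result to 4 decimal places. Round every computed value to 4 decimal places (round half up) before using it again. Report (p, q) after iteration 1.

(-0.2000, -1.1150)

Iteration 1:
  p: GS value = (-4 - (-2)·1.0000) / (6) = -0.3333;  p ← (1−ω)·1.0000 + ω·-0.3333 = -0.2000
  q: GS value = (-6 - (3)·-0.2000) / (4) = -1.3500;  q ← (1−ω)·1.0000 + ω·-1.3500 = -1.1150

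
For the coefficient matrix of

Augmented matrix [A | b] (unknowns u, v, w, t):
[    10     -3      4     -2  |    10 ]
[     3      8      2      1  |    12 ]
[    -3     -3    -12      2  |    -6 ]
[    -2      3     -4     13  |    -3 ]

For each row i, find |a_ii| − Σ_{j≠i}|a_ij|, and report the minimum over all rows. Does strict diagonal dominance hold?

row 1: |10| − (3+4+2) = 1
row 2: |8| − (3+2+1) = 2
row 3: |-12| − (3+3+2) = 4
row 4: |13| − (2+3+4) = 4
minimum over rows = 1 → strictly diagonally dominant (convergence guaranteed)

1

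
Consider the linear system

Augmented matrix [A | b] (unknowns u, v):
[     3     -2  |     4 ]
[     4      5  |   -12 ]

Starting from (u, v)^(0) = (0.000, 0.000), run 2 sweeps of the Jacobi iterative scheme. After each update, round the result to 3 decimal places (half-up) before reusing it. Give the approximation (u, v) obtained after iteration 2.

Iteration 1:
  u = (4 - (-2)·0.000) / (3) = 1.333
  v = (-12 - (4)·0.000) / (5) = -2.400
Iteration 2:
  u = (4 - (-2)·-2.400) / (3) = -0.267
  v = (-12 - (4)·1.333) / (5) = -3.466

(-0.267, -3.466)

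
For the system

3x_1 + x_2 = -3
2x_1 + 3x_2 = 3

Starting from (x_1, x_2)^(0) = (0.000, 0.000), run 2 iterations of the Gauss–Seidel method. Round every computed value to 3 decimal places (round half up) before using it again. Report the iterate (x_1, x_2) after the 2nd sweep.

(-1.556, 2.037)

Iteration 1:
  x_1 = (-3 - (1)·0.000) / (3) = -1.000
  x_2 = (3 - (2)·-1.000) / (3) = 1.667
Iteration 2:
  x_1 = (-3 - (1)·1.667) / (3) = -1.556
  x_2 = (3 - (2)·-1.556) / (3) = 2.037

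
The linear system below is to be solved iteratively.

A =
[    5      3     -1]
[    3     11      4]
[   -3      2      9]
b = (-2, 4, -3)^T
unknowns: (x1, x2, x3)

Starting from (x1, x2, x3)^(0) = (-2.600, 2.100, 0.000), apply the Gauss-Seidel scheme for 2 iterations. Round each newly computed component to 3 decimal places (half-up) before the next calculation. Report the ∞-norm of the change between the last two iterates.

0.557

Iteration 1:
  x1 = (-2 - (3)·2.100 - (-1)·0.000) / (5) = -1.660
  x2 = (4 - (3)·-1.660 - (4)·0.000) / (11) = 0.816
  x3 = (-3 - (-3)·-1.660 - (2)·0.816) / (9) = -1.068
Iteration 2:
  x1 = (-2 - (3)·0.816 - (-1)·-1.068) / (5) = -1.103
  x2 = (4 - (3)·-1.103 - (4)·-1.068) / (11) = 1.053
  x3 = (-3 - (-3)·-1.103 - (2)·1.053) / (9) = -0.935
Change: (0.557, 0.237, 0.133) → max |·| = 0.557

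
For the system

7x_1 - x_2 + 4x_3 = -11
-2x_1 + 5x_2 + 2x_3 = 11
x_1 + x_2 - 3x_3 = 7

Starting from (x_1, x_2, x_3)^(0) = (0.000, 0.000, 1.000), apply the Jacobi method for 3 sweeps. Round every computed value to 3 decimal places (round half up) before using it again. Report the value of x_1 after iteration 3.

Iteration 1:
  x_1 = (-11 - (-1)·0.000 - (4)·1.000) / (7) = -2.143
  x_2 = (11 - (-2)·0.000 - (2)·1.000) / (5) = 1.800
  x_3 = (7 - (1)·0.000 - (1)·0.000) / (-3) = -2.333
Iteration 2:
  x_1 = (-11 - (-1)·1.800 - (4)·-2.333) / (7) = 0.019
  x_2 = (11 - (-2)·-2.143 - (2)·-2.333) / (5) = 2.276
  x_3 = (7 - (1)·-2.143 - (1)·1.800) / (-3) = -2.448
Iteration 3:
  x_1 = (-11 - (-1)·2.276 - (4)·-2.448) / (7) = 0.153
  x_2 = (11 - (-2)·0.019 - (2)·-2.448) / (5) = 3.187
  x_3 = (7 - (1)·0.019 - (1)·2.276) / (-3) = -1.568

0.153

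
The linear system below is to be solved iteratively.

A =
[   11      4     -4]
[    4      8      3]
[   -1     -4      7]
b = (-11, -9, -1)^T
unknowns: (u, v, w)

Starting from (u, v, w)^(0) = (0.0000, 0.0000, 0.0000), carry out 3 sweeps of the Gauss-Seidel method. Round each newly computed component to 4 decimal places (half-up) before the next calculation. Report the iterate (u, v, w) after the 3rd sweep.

(-1.0449, -0.4135, -0.5284)

Iteration 1:
  u = (-11 - (4)·0.0000 - (-4)·0.0000) / (11) = -1.0000
  v = (-9 - (4)·-1.0000 - (3)·0.0000) / (8) = -0.6250
  w = (-1 - (-1)·-1.0000 - (-4)·-0.6250) / (7) = -0.6429
Iteration 2:
  u = (-11 - (4)·-0.6250 - (-4)·-0.6429) / (11) = -1.0065
  v = (-9 - (4)·-1.0065 - (3)·-0.6429) / (8) = -0.3807
  w = (-1 - (-1)·-1.0065 - (-4)·-0.3807) / (7) = -0.5042
Iteration 3:
  u = (-11 - (4)·-0.3807 - (-4)·-0.5042) / (11) = -1.0449
  v = (-9 - (4)·-1.0449 - (3)·-0.5042) / (8) = -0.4135
  w = (-1 - (-1)·-1.0449 - (-4)·-0.4135) / (7) = -0.5284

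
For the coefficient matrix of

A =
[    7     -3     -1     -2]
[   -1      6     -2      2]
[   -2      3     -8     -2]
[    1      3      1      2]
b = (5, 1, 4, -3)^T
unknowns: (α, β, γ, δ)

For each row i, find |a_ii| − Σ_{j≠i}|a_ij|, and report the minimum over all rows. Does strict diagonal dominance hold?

row 1: |7| − (3+1+2) = 1
row 2: |6| − (1+2+2) = 1
row 3: |-8| − (2+3+2) = 1
row 4: |2| − (1+3+1) = -3
minimum over rows = -3 → not strictly diagonally dominant

-3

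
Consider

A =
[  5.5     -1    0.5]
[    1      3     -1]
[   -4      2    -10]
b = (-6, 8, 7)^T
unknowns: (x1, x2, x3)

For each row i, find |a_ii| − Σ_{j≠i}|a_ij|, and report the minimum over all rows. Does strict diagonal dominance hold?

row 1: |5.5| − (1+0.5) = 4
row 2: |3| − (1+1) = 1
row 3: |-10| − (4+2) = 4
minimum over rows = 1 → strictly diagonally dominant (convergence guaranteed)

1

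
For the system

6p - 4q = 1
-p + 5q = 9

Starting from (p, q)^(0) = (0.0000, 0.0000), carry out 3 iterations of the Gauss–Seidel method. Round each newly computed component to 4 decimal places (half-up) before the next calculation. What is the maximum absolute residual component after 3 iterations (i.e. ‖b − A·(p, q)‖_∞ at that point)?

0.1302

Iteration 1:
  p = (1 - (-4)·0.0000) / (6) = 0.1667
  q = (9 - (-1)·0.1667) / (5) = 1.8333
Iteration 2:
  p = (1 - (-4)·1.8333) / (6) = 1.3889
  q = (9 - (-1)·1.3889) / (5) = 2.0778
Iteration 3:
  p = (1 - (-4)·2.0778) / (6) = 1.5519
  q = (9 - (-1)·1.5519) / (5) = 2.1104
Residual b − A·x = (0.1302, -0.0001); ∞-norm = 0.1302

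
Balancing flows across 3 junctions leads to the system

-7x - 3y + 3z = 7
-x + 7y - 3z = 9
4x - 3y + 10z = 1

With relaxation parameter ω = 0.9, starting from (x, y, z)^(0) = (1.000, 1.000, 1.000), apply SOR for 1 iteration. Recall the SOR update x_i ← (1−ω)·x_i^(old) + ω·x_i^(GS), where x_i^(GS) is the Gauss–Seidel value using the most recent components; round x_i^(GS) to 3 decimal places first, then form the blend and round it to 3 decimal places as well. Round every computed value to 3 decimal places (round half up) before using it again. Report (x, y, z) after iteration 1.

(-0.800, 1.540, 0.894)

Iteration 1:
  x: GS value = (7 - (-3)·1.000 - (3)·1.000) / (-7) = -1.000;  x ← (1−ω)·1.000 + ω·-1.000 = -0.800
  y: GS value = (9 - (-1)·-0.800 - (-3)·1.000) / (7) = 1.600;  y ← (1−ω)·1.000 + ω·1.600 = 1.540
  z: GS value = (1 - (4)·-0.800 - (-3)·1.540) / (10) = 0.882;  z ← (1−ω)·1.000 + ω·0.882 = 0.894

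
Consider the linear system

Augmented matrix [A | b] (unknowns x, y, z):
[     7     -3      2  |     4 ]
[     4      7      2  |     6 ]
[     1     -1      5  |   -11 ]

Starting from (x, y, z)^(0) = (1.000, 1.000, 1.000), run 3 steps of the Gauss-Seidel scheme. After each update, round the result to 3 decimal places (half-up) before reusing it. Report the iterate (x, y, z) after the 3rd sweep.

Iteration 1:
  x = (4 - (-3)·1.000 - (2)·1.000) / (7) = 0.714
  y = (6 - (4)·0.714 - (2)·1.000) / (7) = 0.163
  z = (-11 - (1)·0.714 - (-1)·0.163) / (5) = -2.310
Iteration 2:
  x = (4 - (-3)·0.163 - (2)·-2.310) / (7) = 1.301
  y = (6 - (4)·1.301 - (2)·-2.310) / (7) = 0.774
  z = (-11 - (1)·1.301 - (-1)·0.774) / (5) = -2.305
Iteration 3:
  x = (4 - (-3)·0.774 - (2)·-2.305) / (7) = 1.562
  y = (6 - (4)·1.562 - (2)·-2.305) / (7) = 0.623
  z = (-11 - (1)·1.562 - (-1)·0.623) / (5) = -2.388

(1.562, 0.623, -2.388)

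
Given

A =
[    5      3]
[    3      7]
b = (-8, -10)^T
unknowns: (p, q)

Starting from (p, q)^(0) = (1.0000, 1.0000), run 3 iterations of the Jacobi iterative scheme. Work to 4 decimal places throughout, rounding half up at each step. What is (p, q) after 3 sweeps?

(-1.3086, -1.2204)

Iteration 1:
  p = (-8 - (3)·1.0000) / (5) = -2.2000
  q = (-10 - (3)·1.0000) / (7) = -1.8571
Iteration 2:
  p = (-8 - (3)·-1.8571) / (5) = -0.4857
  q = (-10 - (3)·-2.2000) / (7) = -0.4857
Iteration 3:
  p = (-8 - (3)·-0.4857) / (5) = -1.3086
  q = (-10 - (3)·-0.4857) / (7) = -1.2204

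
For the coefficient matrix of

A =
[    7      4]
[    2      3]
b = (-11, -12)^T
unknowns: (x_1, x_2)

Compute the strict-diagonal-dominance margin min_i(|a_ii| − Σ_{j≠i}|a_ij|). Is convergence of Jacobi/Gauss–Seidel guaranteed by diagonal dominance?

1

row 1: |7| − (4) = 3
row 2: |3| − (2) = 1
minimum over rows = 1 → strictly diagonally dominant (convergence guaranteed)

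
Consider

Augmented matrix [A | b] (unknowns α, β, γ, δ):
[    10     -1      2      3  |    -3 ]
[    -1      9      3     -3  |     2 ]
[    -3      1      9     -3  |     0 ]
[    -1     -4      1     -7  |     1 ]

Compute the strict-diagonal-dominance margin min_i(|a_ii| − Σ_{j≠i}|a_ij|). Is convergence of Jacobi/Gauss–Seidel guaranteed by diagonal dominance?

row 1: |10| − (1+2+3) = 4
row 2: |9| − (1+3+3) = 2
row 3: |9| − (3+1+3) = 2
row 4: |-7| − (1+4+1) = 1
minimum over rows = 1 → strictly diagonally dominant (convergence guaranteed)

1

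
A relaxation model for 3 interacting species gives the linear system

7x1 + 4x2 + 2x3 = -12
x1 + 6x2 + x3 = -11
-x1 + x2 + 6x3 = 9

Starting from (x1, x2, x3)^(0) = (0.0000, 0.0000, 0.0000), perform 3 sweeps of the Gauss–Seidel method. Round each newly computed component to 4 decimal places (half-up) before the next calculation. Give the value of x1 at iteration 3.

Iteration 1:
  x1 = (-12 - (4)·0.0000 - (2)·0.0000) / (7) = -1.7143
  x2 = (-11 - (1)·-1.7143 - (1)·0.0000) / (6) = -1.5476
  x3 = (9 - (-1)·-1.7143 - (1)·-1.5476) / (6) = 1.4722
Iteration 2:
  x1 = (-12 - (4)·-1.5476 - (2)·1.4722) / (7) = -1.2506
  x2 = (-11 - (1)·-1.2506 - (1)·1.4722) / (6) = -1.8703
  x3 = (9 - (-1)·-1.2506 - (1)·-1.8703) / (6) = 1.6033
Iteration 3:
  x1 = (-12 - (4)·-1.8703 - (2)·1.6033) / (7) = -1.1036
  x2 = (-11 - (1)·-1.1036 - (1)·1.6033) / (6) = -1.9166
  x3 = (9 - (-1)·-1.1036 - (1)·-1.9166) / (6) = 1.6355

-1.1036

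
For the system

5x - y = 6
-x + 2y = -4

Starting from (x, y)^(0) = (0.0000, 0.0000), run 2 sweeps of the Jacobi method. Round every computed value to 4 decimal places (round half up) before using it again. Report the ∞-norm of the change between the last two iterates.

Iteration 1:
  x = (6 - (-1)·0.0000) / (5) = 1.2000
  y = (-4 - (-1)·0.0000) / (2) = -2.0000
Iteration 2:
  x = (6 - (-1)·-2.0000) / (5) = 0.8000
  y = (-4 - (-1)·1.2000) / (2) = -1.4000
Change: (-0.4000, 0.6000) → max |·| = 0.6000

0.6000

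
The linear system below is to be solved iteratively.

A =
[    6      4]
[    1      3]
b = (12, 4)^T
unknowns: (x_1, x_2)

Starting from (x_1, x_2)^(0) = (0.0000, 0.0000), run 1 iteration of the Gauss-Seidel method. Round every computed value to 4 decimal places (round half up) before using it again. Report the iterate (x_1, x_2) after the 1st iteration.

(2.0000, 0.6667)

Iteration 1:
  x_1 = (12 - (4)·0.0000) / (6) = 2.0000
  x_2 = (4 - (1)·2.0000) / (3) = 0.6667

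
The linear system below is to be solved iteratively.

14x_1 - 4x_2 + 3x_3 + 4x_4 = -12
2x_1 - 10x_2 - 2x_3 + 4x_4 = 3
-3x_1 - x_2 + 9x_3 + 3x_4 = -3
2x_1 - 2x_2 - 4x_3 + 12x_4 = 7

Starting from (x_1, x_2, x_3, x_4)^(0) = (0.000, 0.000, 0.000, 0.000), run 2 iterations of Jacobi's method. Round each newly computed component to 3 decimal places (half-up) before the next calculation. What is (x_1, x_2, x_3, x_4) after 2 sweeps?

Iteration 1:
  x_1 = (-12 - (-4)·0.000 - (3)·0.000 - (4)·0.000) / (14) = -0.857
  x_2 = (3 - (2)·0.000 - (-2)·0.000 - (4)·0.000) / (-10) = -0.300
  x_3 = (-3 - (-3)·0.000 - (-1)·0.000 - (3)·0.000) / (9) = -0.333
  x_4 = (7 - (2)·0.000 - (-2)·0.000 - (-4)·0.000) / (12) = 0.583
Iteration 2:
  x_1 = (-12 - (-4)·-0.300 - (3)·-0.333 - (4)·0.583) / (14) = -1.038
  x_2 = (3 - (2)·-0.857 - (-2)·-0.333 - (4)·0.583) / (-10) = -0.172
  x_3 = (-3 - (-3)·-0.857 - (-1)·-0.300 - (3)·0.583) / (9) = -0.847
  x_4 = (7 - (2)·-0.857 - (-2)·-0.300 - (-4)·-0.333) / (12) = 0.565

(-1.038, -0.172, -0.847, 0.565)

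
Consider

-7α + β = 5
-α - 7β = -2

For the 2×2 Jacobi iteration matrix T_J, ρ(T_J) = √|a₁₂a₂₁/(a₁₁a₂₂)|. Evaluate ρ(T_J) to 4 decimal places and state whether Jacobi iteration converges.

0.1429

a₁₂a₂₁/(a₁₁a₂₂) = (1)·(-1) / ((-7)·(-7)) = -0.020408
ρ = √|-0.020408| = √0.020408 = 0.1429
ρ < 1, so Jacobi converges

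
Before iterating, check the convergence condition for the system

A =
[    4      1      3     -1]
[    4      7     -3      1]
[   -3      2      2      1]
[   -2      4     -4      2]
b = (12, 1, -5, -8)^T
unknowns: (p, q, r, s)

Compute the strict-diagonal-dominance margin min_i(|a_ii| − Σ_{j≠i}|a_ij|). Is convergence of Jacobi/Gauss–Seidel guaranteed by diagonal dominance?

-8

row 1: |4| − (1+3+1) = -1
row 2: |7| − (4+3+1) = -1
row 3: |2| − (3+2+1) = -4
row 4: |2| − (2+4+4) = -8
minimum over rows = -8 → not strictly diagonally dominant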